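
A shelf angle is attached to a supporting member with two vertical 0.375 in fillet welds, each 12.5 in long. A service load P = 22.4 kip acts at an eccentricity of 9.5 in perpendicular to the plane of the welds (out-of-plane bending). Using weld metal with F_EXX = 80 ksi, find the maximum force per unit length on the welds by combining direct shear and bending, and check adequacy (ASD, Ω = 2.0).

L_w = 2 × 12.5 = 25 in; section modulus (unit throat) S = 2 × L²/6 = 52.08 in².
Direct shear f_v = P/L_w = 22.4/25 = 0.896 kip/in.
Moment M = P × e = 22.4 × 9.5 = 212.8 kip·in; bending f_b = M/S = 4.086 kip/in.
f_max = √(f_v² + f_b²) = √(0.896² + 4.086²) = 4.183 kip/in.
r_n/Ω = (1/2.0) × 0.6 × 80 × (0.707 × 0.375) = 6.363 kip/in → adequate.

f_max ≈ 4.18 kip/in; adequate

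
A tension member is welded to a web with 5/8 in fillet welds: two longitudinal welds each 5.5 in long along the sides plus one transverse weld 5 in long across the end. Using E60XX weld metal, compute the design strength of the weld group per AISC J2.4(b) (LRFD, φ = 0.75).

E60XX → F_EXX = 60 ksi.
t_e = 0.707 × 0.625 = 0.4419 in.
R_nwl = 0.6 × 60 × 0.4419 × 11 = 175 kips (longitudinal, 2 welds).
R_nwt = 0.6 × 60 × 0.4419 × 5 = 79.54 kips (transverse, base value).
(i) R_nwl + R_nwt = 254.5 kips; (ii) 0.85 R_nwl + 1.5 R_nwt = 268 kips.
R_n = max = 268 kips [governs: (ii)]; φR_n = 201 kips.

φR_n ≈ 201 kips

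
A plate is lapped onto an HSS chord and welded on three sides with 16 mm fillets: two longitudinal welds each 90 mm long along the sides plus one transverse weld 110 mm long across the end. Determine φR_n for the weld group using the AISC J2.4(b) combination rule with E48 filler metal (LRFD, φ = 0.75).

E48XX → F_EXX = 480 MPa.
t_e = 0.707 × 16 = 11.31 mm.
R_nwl = 0.6 × 480 × 11.31 × 180 × 10⁻³ = 586.4 kN (longitudinal, 2 welds).
R_nwt = 0.6 × 480 × 11.31 × 110 × 10⁻³ = 358.4 kN (transverse, base value).
(i) R_nwl + R_nwt = 944.8 kN; (ii) 0.85 R_nwl + 1.5 R_nwt = 1036 kN.
R_n = max = 1036 kN [governs: (ii)]; φR_n = 777 kN.

φR_n ≈ 777 kN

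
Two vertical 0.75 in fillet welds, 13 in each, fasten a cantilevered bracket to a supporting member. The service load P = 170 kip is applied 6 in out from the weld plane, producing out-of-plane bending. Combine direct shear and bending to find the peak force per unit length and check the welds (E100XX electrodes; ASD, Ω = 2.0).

E100XX → F_EXX = 100 ksi.
L_w = 2 × 13 = 26 in; section modulus (unit throat) S = 2 × L²/6 = 56.33 in².
Direct shear f_v = P/L_w = 170/26 = 6.538 kip/in.
Moment M = P × e = 170 × 6 = 1020 kip·in; bending f_b = M/S = 18.11 kip/in.
f_max = √(f_v² + f_b²) = √(6.538² + 18.11²) = 19.25 kip/in.
r_n/Ω = (1/2.0) × 0.6 × 100 × (0.707 × 0.75) = 15.91 kip/in → NOT adequate.

f_max ≈ 19.3 kip/in; NOT adequate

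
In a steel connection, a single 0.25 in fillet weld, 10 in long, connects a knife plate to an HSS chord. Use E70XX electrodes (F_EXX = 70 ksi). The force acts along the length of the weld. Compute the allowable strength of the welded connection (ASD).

Effective throat t_e = 0.707 × 0.25 = 0.1767 in.
Total length L = 10 in; A_we = 0.1767 × 10 = 1.767 in².
F_nw = 0.6 F_EXX = 0.6 × 70 = 42 ksi.
R_n = 42 × 1.767 = 74.23 kips; R_n/Ω = 74.23/2.0 = 37.12 kips.

R_n/Ω ≈ 37.1 kips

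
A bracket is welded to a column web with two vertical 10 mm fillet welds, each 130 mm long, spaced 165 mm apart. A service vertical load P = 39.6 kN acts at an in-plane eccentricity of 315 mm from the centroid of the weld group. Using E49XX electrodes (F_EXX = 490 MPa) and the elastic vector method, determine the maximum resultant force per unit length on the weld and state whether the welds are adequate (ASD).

Total weld length L_w = 260 mm. Treat welds as unit-width lines.
Polar moment about centroid: J = 2[d³/12 + d(b/2)²] = 2[130³/12 + 130×82.5²] = 2136000 mm³.
Direct shear f_v = P/L_w = 39.6×10³ / 260 = 152.3 N/mm (vertical).
Torsion M = P·e = 39.6×10³ × 315 = 12474000 N·mm.
Critical point at (x, y) = (82.5, 65) from centroid. f_tx = M·y/J = 379.6 N/mm; f_ty = M·x/J = 481.8 N/mm.
Resultant f_max = √[f_tx² + (f_v + f_ty)²] = √[379.6² + (152.3 + 481.8)²] = 739.1 N/mm.
Capacity per unit length: r_n/Ω = (1/2.0) × 0.6 × 490 × (0.707 × 10) = 1039 N/mm.
739.1 ≤ 1039 → adequate.

f_max ≈ 739 N/mm; adequate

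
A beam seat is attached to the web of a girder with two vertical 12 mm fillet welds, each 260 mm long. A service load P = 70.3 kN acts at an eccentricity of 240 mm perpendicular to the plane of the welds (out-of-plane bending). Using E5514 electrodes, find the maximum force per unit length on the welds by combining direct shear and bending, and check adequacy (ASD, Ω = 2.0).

f_max ≈ 761 N/mm; adequate

E55XX → F_EXX = 550 MPa.
L_w = 2 × 260 = 520 mm; section modulus (unit throat) S = 2 × L²/6 = 22530 mm².
Direct shear f_v = P/L_w = 70.3×10³/520 = 135.2 N/mm.
Moment M = P × e = 70.3×10³ × 240 = 16872000 N·mm; bending f_b = M/S = 748.8 N/mm.
f_max = √(f_v² + f_b²) = √(135.2² + 748.8²) = 760.9 N/mm.
r_n/Ω = (1/2.0) × 0.6 × 550 × (0.707 × 12) = 1400 N/mm → adequate.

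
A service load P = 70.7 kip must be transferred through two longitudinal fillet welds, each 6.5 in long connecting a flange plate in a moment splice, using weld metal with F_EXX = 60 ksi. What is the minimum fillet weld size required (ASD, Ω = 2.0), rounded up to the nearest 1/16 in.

Total weld length L = 13 in.
Required throat t_e = P × Ω / (0.6 F_EXX × L) = 70.7 × 2.0 / (0.6 × 60 × 13) = 0.3021 in.
Required leg w = t_e / 0.707 = 0.4274 in → use 7/16 in.

w = 7/16 in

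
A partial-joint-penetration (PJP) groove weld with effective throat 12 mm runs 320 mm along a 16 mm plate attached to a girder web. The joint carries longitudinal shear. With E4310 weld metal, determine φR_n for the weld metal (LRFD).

E43XX → F_EXX = 430 MPa.
Effective throat (given) t_e = 12 mm.
A_we = 12 × 320 = 3840 mm².
F_nw = 0.6 F_EXX = 258 MPa.
φR_n = 0.75 × 258 × 3840 × 10⁻³ = 743 kN.

φR_n ≈ 743 kN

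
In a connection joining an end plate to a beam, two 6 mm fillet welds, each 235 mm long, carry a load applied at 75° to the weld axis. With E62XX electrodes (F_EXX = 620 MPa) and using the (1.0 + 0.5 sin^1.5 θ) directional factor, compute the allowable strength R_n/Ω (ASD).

R_n/Ω ≈ 547 kN

t_e = 0.707 × 6 = 4.242 mm; A_we = 4.242 × 470 = 1994 mm².
Directional factor: 1.0 + 0.5 sin^1.5(75°) = 1.475.
F_nw = 0.6 × 620 × 1.475 = 548.6 MPa.
R_n/Ω = (548.6 × 1994) / 2.0 × 10⁻³ = 546.9 kN.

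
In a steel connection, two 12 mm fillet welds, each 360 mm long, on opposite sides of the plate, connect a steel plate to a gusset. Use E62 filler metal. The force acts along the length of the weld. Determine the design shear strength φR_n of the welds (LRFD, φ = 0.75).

φR_n ≈ 1700 kN

E62XX → F_EXX = 620 MPa.
Effective throat t_e = 0.707 × 12 = 8.484 mm.
Total length L = 720 mm; A_we = 8.484 × 720 = 6108 mm².
F_nw = 0.6 F_EXX = 0.6 × 620 = 372 MPa.
φR_n = 0.75 × 372 × 6108 × 10⁻³ = 1704 kN.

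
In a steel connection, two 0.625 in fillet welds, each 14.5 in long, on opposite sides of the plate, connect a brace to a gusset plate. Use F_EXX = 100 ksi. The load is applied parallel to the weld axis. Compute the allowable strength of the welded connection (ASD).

R_n/Ω ≈ 384 kips

Effective throat t_e = 0.707 × 0.625 = 0.4419 in.
Total length L = 29 in; A_we = 0.4419 × 29 = 12.81 in².
F_nw = 0.6 F_EXX = 0.6 × 100 = 60 ksi.
R_n = 60 × 12.81 = 768.9 kips; R_n/Ω = 768.9/2.0 = 384.4 kips.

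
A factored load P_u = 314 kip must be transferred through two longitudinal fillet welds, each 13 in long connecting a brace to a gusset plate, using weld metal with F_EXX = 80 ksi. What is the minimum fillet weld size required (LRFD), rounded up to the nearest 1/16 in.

w = 1/2 in

Total weld length L = 26 in.
Required throat t_e = P_u / (φ × 0.6 F_EXX × L) = 314 / (0.75 × 0.6 × 80 × 26) = 0.3355 in.
Required leg w = t_e / 0.707 = 0.4745 in → use 1/2 in.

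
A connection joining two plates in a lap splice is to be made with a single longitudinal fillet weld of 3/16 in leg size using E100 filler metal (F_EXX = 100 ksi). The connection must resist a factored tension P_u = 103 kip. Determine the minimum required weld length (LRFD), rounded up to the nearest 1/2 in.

Throat t_e = 0.707 × 0.1875 = 0.1326 in.
φr_n = 0.75 × 0.6 × 100 × 0.1326 = 5.965 kip/in.
L_req = P_u / φr_n = 103 / 5.965 = 17.27 in total.
Round up → use L = 17.5 in.

L = 17.5 in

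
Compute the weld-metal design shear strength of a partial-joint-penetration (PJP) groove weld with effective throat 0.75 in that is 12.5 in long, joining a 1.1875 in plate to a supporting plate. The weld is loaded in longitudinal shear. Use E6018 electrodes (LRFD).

E60XX → F_EXX = 60 ksi.
Effective throat (given) t_e = 0.75 in.
A_we = 0.75 × 12.5 = 9.375 in².
F_nw = 0.6 F_EXX = 36 ksi.
φR_n = 0.75 × 36 × 9.375 = 253.1 kip.

φR_n ≈ 253 kip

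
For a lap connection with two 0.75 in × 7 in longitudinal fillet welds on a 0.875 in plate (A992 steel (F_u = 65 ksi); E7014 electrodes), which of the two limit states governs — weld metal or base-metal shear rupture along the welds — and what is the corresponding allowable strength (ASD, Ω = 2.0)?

R_n/Ω ≈ 156 kip (weld metal governs)

E70XX → F_EXX = 70 ksi.
t_e = 0.707 × 0.75 = 0.5302 in; L = 14 in.
Weld metal: R_n/Ω = (1/2.0) × 0.6 × 70 × 0.5302 × 14 = 155.9 kip.
Base metal (shear rupture): R_n/Ω = (1/2.0) × 0.6 × 65 × 0.875 × 14 = 238.9 kip.
Governing: weld metal.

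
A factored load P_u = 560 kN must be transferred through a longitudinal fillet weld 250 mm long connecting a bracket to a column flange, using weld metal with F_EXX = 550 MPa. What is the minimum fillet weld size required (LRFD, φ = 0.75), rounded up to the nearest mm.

Total weld length L = 250 mm.
Required throat t_e = P_u / (φ × 0.6 F_EXX × L) = 560 / (0.75 × 0.6 × 550 × 250 × 10⁻³) = 9.051 mm.
Required leg w = t_e / 0.707 = 12.8 mm → use 13 mm.

w = 13 mm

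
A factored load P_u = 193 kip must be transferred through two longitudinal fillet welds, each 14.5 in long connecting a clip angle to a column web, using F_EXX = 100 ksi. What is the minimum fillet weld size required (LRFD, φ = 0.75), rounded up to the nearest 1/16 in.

w = 1/4 in

Total weld length L = 29 in.
Required throat t_e = P_u / (φ × 0.6 F_EXX × L) = 193 / (0.75 × 0.6 × 100 × 29) = 0.1479 in.
Required leg w = t_e / 0.707 = 0.2092 in → use 1/4 in.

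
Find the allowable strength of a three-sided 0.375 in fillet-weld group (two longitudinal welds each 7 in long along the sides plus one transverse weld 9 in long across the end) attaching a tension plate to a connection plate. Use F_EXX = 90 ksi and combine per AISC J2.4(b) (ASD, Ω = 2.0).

R_n/Ω ≈ 182 kips

t_e = 0.707 × 0.375 = 0.2651 in.
R_nwl = 0.6 × 90 × 0.2651 × 14 = 200.4 kips (longitudinal, 2 welds).
R_nwt = 0.6 × 90 × 0.2651 × 9 = 128.9 kips (transverse, base value).
(i) R_nwl + R_nwt = 329.3 kips; (ii) 0.85 R_nwl + 1.5 R_nwt = 363.6 kips.
R_n = max = 363.6 kips [governs: (ii)]; R_n/Ω = 181.8 kips.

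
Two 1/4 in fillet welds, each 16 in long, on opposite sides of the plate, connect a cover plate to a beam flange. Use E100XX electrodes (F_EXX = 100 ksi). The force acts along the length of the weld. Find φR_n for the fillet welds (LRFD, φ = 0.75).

Effective throat t_e = 0.707 × 0.25 = 0.1767 in.
Total length L = 32 in; A_we = 0.1767 × 32 = 5.656 in².
F_nw = 0.6 F_EXX = 0.6 × 100 = 60 ksi.
φR_n = 0.75 × 60 × 5.656 = 254.5 kips.

φR_n ≈ 255 kips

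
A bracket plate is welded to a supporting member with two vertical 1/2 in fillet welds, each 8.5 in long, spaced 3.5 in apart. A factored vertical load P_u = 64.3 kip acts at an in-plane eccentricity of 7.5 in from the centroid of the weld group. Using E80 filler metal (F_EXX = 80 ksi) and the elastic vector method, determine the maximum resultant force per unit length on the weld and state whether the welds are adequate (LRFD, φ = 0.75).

Total weld length L_w = 17 in. Treat welds as unit-width lines.
Polar moment about centroid: J = 2[d³/12 + d(b/2)²] = 2[8.5³/12 + 8.5×1.75²] = 154.4 in³.
Direct shear f_v = P/L_w = 64.3 / 17 = 3.782 kip/in (vertical).
Torsion M = P·e = 64.3 × 7.5 = 482.25 kip·in.
Critical point at (x, y) = (1.75, 4.25) from centroid. f_tx = M·y/J = 13.27 kip/in; f_ty = M·x/J = 5.465 kip/in.
Resultant f_max = √[f_tx² + (f_v + f_ty)²] = √[13.27² + (3.782 + 5.465)²] = 16.18 kip/in.
Capacity per unit length: φr_n = 0.75 × 0.6 × 80 × (0.707 × 0.5) = 12.73 kip/in.
16.18 > 12.73 → NOT adequate.

f_max ≈ 16.2 kip/in; NOT adequate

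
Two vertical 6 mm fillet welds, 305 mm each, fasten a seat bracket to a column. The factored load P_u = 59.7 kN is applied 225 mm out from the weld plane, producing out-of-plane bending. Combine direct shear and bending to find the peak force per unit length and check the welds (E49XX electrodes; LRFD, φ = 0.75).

f_max ≈ 444 N/mm; adequate

E49XX → F_EXX = 490 MPa.
L_w = 2 × 305 = 610 mm; section modulus (unit throat) S = 2 × L²/6 = 31010 mm².
Direct shear f_v = P/L_w = 59.7×10³/610 = 97.87 N/mm.
Moment M = P × e = 59.7×10³ × 225 = 13432000 N·mm; bending f_b = M/S = 433.2 N/mm.
f_max = √(f_v² + f_b²) = √(97.87² + 433.2²) = 444.1 N/mm.
φr_n = 0.75 × 0.6 × 490 × (0.707 × 6) = 935.4 N/mm → adequate.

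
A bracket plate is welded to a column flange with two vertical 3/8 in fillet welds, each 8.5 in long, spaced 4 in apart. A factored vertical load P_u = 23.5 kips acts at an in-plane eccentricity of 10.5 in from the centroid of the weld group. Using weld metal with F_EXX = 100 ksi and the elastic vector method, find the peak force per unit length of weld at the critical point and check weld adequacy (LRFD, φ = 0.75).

f_max ≈ 7.5 kip/in; adequate

Total weld length L_w = 17 in. Treat welds as unit-width lines.
Polar moment about centroid: J = 2[d³/12 + d(b/2)²] = 2[8.5³/12 + 8.5×2²] = 170.4 in³.
Direct shear f_v = P/L_w = 23.5 / 17 = 1.382 kip/in (vertical).
Torsion M = P·e = 23.5 × 10.5 = 246.75 kip·in.
Critical point at (x, y) = (2, 4.25) from centroid. f_tx = M·y/J = 6.156 kip/in; f_ty = M·x/J = 2.897 kip/in.
Resultant f_max = √[f_tx² + (f_v + f_ty)²] = √[6.156² + (1.382 + 2.897)²] = 7.497 kip/in.
Capacity per unit length: φr_n = 0.75 × 0.6 × 100 × (0.707 × 0.375) = 11.93 kip/in.
7.497 ≤ 11.93 → adequate.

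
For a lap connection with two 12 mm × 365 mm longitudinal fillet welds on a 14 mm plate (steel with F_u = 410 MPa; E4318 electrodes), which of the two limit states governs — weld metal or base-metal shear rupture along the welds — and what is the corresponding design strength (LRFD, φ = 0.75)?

φR_n ≈ 1200 kN (weld metal governs)

E43XX → F_EXX = 430 MPa.
t_e = 0.707 × 12 = 8.484 mm; L = 730 mm.
Weld metal: φR_n = 0.75 × 0.6 × 430 × 8.484 × 730 × 10⁻³ = 1198 kN.
Base metal (shear rupture): φR_n = 0.75 × 0.6 × 410 × 14 × 730 × 10⁻³ = 1886 kN.
Governing: weld metal.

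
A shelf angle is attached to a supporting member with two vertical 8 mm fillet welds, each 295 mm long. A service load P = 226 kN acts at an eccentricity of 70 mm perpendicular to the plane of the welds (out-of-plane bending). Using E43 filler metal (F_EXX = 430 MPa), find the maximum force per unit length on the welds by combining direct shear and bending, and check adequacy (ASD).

f_max ≈ 666 N/mm; adequate

L_w = 2 × 295 = 590 mm; section modulus (unit throat) S = 2 × L²/6 = 29010 mm².
Direct shear f_v = P/L_w = 226×10³/590 = 383.1 N/mm.
Moment M = P × e = 226×10³ × 70 = 15820000 N·mm; bending f_b = M/S = 545.4 N/mm.
f_max = √(f_v² + f_b²) = √(383.1² + 545.4²) = 666.4 N/mm.
r_n/Ω = (1/2.0) × 0.6 × 430 × (0.707 × 8) = 729.6 N/mm → adequate.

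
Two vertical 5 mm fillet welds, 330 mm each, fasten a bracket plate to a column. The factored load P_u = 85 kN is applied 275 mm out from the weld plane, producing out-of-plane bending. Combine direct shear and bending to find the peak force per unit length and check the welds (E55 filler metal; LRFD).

E55XX → F_EXX = 550 MPa.
L_w = 2 × 330 = 660 mm; section modulus (unit throat) S = 2 × L²/6 = 36300 mm².
Direct shear f_v = P/L_w = 85×10³/660 = 128.8 N/mm.
Moment M = P × e = 85×10³ × 275 = 23375000 N·mm; bending f_b = M/S = 643.9 N/mm.
f_max = √(f_v² + f_b²) = √(128.8² + 643.9²) = 656.7 N/mm.
φr_n = 0.75 × 0.6 × 550 × (0.707 × 5) = 874.9 N/mm → adequate.

f_max ≈ 657 N/mm; adequate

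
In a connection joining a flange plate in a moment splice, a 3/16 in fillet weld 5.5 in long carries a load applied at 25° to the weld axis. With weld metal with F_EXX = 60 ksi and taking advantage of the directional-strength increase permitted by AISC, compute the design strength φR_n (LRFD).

t_e = 0.707 × 0.1875 = 0.1326 in; A_we = 0.1326 × 5.5 = 0.7291 in².
Directional factor: 1.0 + 0.5 sin^1.5(25°) = 1.137.
F_nw = 0.6 × 60 × 1.137 = 40.95 ksi.
φR_n = 0.75 × 40.95 × 0.7291 = 22.39 kip.

φR_n ≈ 22.4 kip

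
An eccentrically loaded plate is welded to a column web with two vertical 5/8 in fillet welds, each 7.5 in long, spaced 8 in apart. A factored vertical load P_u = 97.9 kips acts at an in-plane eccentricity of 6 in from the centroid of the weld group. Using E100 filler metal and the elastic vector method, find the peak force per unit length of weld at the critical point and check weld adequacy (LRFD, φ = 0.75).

f_max ≈ 15.8 kip/in; adequate

E100XX → F_EXX = 100 ksi.
Total weld length L_w = 15 in. Treat welds as unit-width lines.
Polar moment about centroid: J = 2[d³/12 + d(b/2)²] = 2[7.5³/12 + 7.5×4²] = 310.3 in³.
Direct shear f_v = P/L_w = 97.9 / 15 = 6.527 kip/in (vertical).
Torsion M = P·e = 97.9 × 6 = 587.4 kip·in.
Critical point at (x, y) = (4, 3.75) from centroid. f_tx = M·y/J = 7.098 kip/in; f_ty = M·x/J = 7.572 kip/in.
Resultant f_max = √[f_tx² + (f_v + f_ty)²] = √[7.098² + (6.527 + 7.572)²] = 15.78 kip/in.
Capacity per unit length: φr_n = 0.75 × 0.6 × 100 × (0.707 × 0.625) = 19.88 kip/in.
15.78 ≤ 19.88 → adequate.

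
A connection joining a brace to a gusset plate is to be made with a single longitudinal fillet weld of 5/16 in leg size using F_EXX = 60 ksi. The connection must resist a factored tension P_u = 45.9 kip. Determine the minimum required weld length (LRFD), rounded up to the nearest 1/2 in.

Throat t_e = 0.707 × 0.3125 = 0.2209 in.
φr_n = 0.75 × 0.6 × 60 × 0.2209 = 5.965 kip/in.
L_req = P_u / φr_n = 45.9 / 5.965 = 7.694 in total.
Round up → use L = 8 in.

L = 8 in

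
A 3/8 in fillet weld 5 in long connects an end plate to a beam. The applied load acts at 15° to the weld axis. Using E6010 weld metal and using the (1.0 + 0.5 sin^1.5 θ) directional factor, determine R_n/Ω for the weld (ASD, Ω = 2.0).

E60XX → F_EXX = 60 ksi.
t_e = 0.707 × 0.375 = 0.2651 in; A_we = 0.2651 × 5 = 1.326 in².
Directional factor: 1.0 + 0.5 sin^1.5(15°) = 1.066.
F_nw = 0.6 × 60 × 1.066 = 38.37 ksi.
R_n/Ω = (38.37 × 1.326) / 2.0 = 25.43 kip.

R_n/Ω ≈ 25.4 kip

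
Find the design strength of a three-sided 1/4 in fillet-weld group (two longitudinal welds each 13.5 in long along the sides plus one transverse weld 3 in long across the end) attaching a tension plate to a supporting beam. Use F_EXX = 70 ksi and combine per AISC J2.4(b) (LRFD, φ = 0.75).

φR_n ≈ 167 kips

t_e = 0.707 × 0.25 = 0.1767 in.
R_nwl = 0.6 × 70 × 0.1767 × 27 = 200.4 kips (longitudinal, 2 welds).
R_nwt = 0.6 × 70 × 0.1767 × 3 = 22.27 kips (transverse, base value).
(i) R_nwl + R_nwt = 222.7 kips; (ii) 0.85 R_nwl + 1.5 R_nwt = 203.8 kips.
R_n = max = 222.7 kips [governs: (i)]; φR_n = 167 kips.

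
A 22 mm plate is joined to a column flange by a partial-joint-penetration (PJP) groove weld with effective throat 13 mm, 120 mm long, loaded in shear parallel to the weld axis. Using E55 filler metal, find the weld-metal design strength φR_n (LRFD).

φR_n ≈ 386 kN

E55XX → F_EXX = 550 MPa.
Effective throat (given) t_e = 13 mm.
A_we = 13 × 120 = 1560 mm².
F_nw = 0.6 F_EXX = 330 MPa.
φR_n = 0.75 × 330 × 1560 × 10⁻³ = 386.1 kN.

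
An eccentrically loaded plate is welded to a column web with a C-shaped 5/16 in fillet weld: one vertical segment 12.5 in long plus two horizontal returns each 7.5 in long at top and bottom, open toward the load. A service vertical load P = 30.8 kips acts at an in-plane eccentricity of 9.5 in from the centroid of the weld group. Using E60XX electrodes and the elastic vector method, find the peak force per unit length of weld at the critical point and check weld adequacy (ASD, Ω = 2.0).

E60XX → F_EXX = 60 ksi.
Total weld length L_w = 27.5 in. Treat welds as unit-width lines.
Centroid: x̄ = 2×7.5×3.75 / 27.5 = 2.045 in from the vertical weld.
Polar moment about centroid: J = I_x + I_y = [12.5³/12 + 2×7.5×6.25²] + [12.5×2.045² + 2(7.5³/12 + 7.5×1.705²)] = 914.9 in³.
Direct shear f_v = P/L_w = 30.8 / 27.5 = 1.12 kip/in (vertical).
Torsion M = P·e = 30.8 × 9.5 = 292.6 kip·in.
Critical point at (x, y) = (5.455, 6.25) from centroid. f_tx = M·y/J = 1.999 kip/in; f_ty = M·x/J = 1.744 kip/in.
Resultant f_max = √[f_tx² + (f_v + f_ty)²] = √[1.999² + (1.12 + 1.744)²] = 3.493 kip/in.
Capacity per unit length: r_n/Ω = (1/2.0) × 0.6 × 60 × (0.707 × 0.3125) = 3.977 kip/in.
3.493 ≤ 3.977 → adequate.

f_max ≈ 3.49 kip/in; adequate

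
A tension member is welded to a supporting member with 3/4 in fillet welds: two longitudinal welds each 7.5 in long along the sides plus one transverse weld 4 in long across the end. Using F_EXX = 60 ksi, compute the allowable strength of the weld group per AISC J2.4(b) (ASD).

R_n/Ω ≈ 181 kips

t_e = 0.707 × 0.75 = 0.5302 in.
R_nwl = 0.6 × 60 × 0.5302 × 15 = 286.3 kips (longitudinal, 2 welds).
R_nwt = 0.6 × 60 × 0.5302 × 4 = 76.36 kips (transverse, base value).
(i) R_nwl + R_nwt = 362.7 kips; (ii) 0.85 R_nwl + 1.5 R_nwt = 357.9 kips.
R_n = max = 362.7 kips [governs: (i)]; R_n/Ω = 181.3 kips.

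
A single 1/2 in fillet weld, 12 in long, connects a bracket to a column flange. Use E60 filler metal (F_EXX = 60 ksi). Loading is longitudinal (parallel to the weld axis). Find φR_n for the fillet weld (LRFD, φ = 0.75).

Effective throat t_e = 0.707 × 0.5 = 0.3535 in.
Total length L = 12 in; A_we = 0.3535 × 12 = 4.242 in².
F_nw = 0.6 F_EXX = 0.6 × 60 = 36 ksi.
φR_n = 0.75 × 36 × 4.242 = 114.5 kip.

φR_n ≈ 115 kip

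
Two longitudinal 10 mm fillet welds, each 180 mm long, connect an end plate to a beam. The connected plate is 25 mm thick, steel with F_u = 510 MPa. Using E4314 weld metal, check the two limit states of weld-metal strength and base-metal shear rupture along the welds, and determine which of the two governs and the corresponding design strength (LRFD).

φR_n ≈ 492 kN (weld metal governs)

E43XX → F_EXX = 430 MPa.
t_e = 0.707 × 10 = 7.07 mm; L = 360 mm.
Weld metal: φR_n = 0.75 × 0.6 × 430 × 7.07 × 360 × 10⁻³ = 492.5 kN.
Base metal (shear rupture): φR_n = 0.75 × 0.6 × 510 × 25 × 360 × 10⁻³ = 2066 kN.
Governing: weld metal.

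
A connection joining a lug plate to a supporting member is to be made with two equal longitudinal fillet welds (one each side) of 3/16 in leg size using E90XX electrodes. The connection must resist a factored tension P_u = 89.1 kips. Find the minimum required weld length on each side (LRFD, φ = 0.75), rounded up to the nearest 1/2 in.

L = 8.5 in on each side

E90XX → F_EXX = 90 ksi.
Throat t_e = 0.707 × 0.1875 = 0.1326 in.
φr_n = 0.75 × 0.6 × 90 × 0.1326 = 5.369 kips/in.
L_req = P_u / φr_n = 89.1 / 5.369 = 16.6 in total.
Per side: 16.6 / 2 = 8.298 in.
Round up → use L = 8.5 in on each side.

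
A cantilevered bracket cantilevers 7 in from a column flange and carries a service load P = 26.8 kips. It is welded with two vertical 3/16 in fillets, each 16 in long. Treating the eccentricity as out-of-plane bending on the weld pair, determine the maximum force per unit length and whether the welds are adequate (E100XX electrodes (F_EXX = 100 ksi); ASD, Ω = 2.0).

f_max ≈ 2.35 kip/in; adequate

L_w = 2 × 16 = 32 in; section modulus (unit throat) S = 2 × L²/6 = 85.33 in².
Direct shear f_v = P/L_w = 26.8/32 = 0.8375 kip/in.
Moment M = P × e = 26.8 × 7 = 187.6 kip·in; bending f_b = M/S = 2.198 kip/in.
f_max = √(f_v² + f_b²) = √(0.8375² + 2.198²) = 2.353 kip/in.
r_n/Ω = (1/2.0) × 0.6 × 100 × (0.707 × 0.1875) = 3.977 kip/in → adequate.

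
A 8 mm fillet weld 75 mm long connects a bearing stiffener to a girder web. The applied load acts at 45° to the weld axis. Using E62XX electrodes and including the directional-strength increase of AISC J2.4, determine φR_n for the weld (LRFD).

E62XX → F_EXX = 620 MPa.
t_e = 0.707 × 8 = 5.656 mm; A_we = 5.656 × 75 = 424.2 mm².
Directional factor: 1.0 + 0.5 sin^1.5(45°) = 1.297.
F_nw = 0.6 × 620 × 1.297 = 482.6 MPa.
φR_n = 0.75 × 482.6 × 424.2 × 10⁻³ = 153.5 kN.

φR_n ≈ 154 kN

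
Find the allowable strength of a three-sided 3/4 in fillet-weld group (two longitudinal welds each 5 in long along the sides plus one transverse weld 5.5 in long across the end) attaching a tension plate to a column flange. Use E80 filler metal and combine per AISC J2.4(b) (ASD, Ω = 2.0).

E80XX → F_EXX = 80 ksi.
t_e = 0.707 × 0.75 = 0.5302 in.
R_nwl = 0.6 × 80 × 0.5302 × 10 = 254.5 kip (longitudinal, 2 welds).
R_nwt = 0.6 × 80 × 0.5302 × 5.5 = 140 kip (transverse, base value).
(i) R_nwl + R_nwt = 394.5 kip; (ii) 0.85 R_nwl + 1.5 R_nwt = 426.3 kip.
R_n = max = 426.3 kip [governs: (ii)]; R_n/Ω = 213.2 kip.

R_n/Ω ≈ 213 kip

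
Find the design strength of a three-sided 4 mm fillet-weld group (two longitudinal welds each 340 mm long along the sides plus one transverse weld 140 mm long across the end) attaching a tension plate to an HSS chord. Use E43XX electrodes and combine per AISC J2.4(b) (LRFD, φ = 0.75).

φR_n ≈ 449 kN

E43XX → F_EXX = 430 MPa.
t_e = 0.707 × 4 = 2.828 mm.
R_nwl = 0.6 × 430 × 2.828 × 680 × 10⁻³ = 496.1 kN (longitudinal, 2 welds).
R_nwt = 0.6 × 430 × 2.828 × 140 × 10⁻³ = 102.1 kN (transverse, base value).
(i) R_nwl + R_nwt = 598.3 kN; (ii) 0.85 R_nwl + 1.5 R_nwt = 574.9 kN.
R_n = max = 598.3 kN [governs: (i)]; φR_n = 448.7 kN.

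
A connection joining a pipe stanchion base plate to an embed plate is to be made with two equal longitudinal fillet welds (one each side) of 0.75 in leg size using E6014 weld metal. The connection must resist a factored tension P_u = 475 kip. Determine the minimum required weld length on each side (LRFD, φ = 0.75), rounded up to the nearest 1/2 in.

E60XX → F_EXX = 60 ksi.
Throat t_e = 0.707 × 0.75 = 0.5302 in.
φr_n = 0.75 × 0.6 × 60 × 0.5302 = 14.32 kip/in.
L_req = P_u / φr_n = 475 / 14.32 = 33.18 in total.
Per side: 33.18 / 2 = 16.59 in.
Round up → use L = 17 in on each side.

L = 17 in on each side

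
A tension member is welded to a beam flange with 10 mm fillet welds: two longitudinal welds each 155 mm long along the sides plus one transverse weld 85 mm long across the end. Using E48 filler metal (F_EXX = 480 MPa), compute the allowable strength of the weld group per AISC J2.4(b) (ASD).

t_e = 0.707 × 10 = 7.07 mm.
R_nwl = 0.6 × 480 × 7.07 × 310 × 10⁻³ = 631.2 kN (longitudinal, 2 welds).
R_nwt = 0.6 × 480 × 7.07 × 85 × 10⁻³ = 173.1 kN (transverse, base value).
(i) R_nwl + R_nwt = 804.3 kN; (ii) 0.85 R_nwl + 1.5 R_nwt = 796.1 kN.
R_n = max = 804.3 kN [governs: (i)]; R_n/Ω = 402.1 kN.

R_n/Ω ≈ 402 kN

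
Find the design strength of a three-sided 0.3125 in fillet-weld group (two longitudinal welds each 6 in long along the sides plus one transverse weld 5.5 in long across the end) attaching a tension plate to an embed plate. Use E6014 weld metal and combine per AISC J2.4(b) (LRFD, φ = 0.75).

φR_n ≈ 110 kips

E60XX → F_EXX = 60 ksi.
t_e = 0.707 × 0.3125 = 0.2209 in.
R_nwl = 0.6 × 60 × 0.2209 × 12 = 95.44 kips (longitudinal, 2 welds).
R_nwt = 0.6 × 60 × 0.2209 × 5.5 = 43.75 kips (transverse, base value).
(i) R_nwl + R_nwt = 139.2 kips; (ii) 0.85 R_nwl + 1.5 R_nwt = 146.7 kips.
R_n = max = 146.7 kips [governs: (ii)]; φR_n = 110.1 kips.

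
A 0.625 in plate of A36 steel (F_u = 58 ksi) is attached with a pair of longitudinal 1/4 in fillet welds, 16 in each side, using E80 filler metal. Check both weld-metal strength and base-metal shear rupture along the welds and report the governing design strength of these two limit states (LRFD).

φR_n ≈ 204 kip (weld metal governs)

E80XX → F_EXX = 80 ksi.
t_e = 0.707 × 0.25 = 0.1767 in; L = 32 in.
Weld metal: φR_n = 0.75 × 0.6 × 80 × 0.1767 × 32 = 203.6 kip.
Base metal (shear rupture): φR_n = 0.75 × 0.6 × 58 × 0.625 × 32 = 522 kip.
Governing: weld metal.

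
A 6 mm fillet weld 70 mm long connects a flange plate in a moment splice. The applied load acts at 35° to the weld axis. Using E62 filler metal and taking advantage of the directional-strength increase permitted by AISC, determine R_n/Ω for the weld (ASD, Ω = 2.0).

E62XX → F_EXX = 620 MPa.
t_e = 0.707 × 6 = 4.242 mm; A_we = 4.242 × 70 = 296.9 mm².
Directional factor: 1.0 + 0.5 sin^1.5(35°) = 1.217.
F_nw = 0.6 × 620 × 1.217 = 452.8 MPa.
R_n/Ω = (452.8 × 296.9) / 2.0 × 10⁻³ = 67.23 kN.

R_n/Ω ≈ 67.2 kN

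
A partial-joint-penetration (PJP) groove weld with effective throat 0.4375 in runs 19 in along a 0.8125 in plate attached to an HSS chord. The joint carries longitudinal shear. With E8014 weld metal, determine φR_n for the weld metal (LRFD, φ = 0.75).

E80XX → F_EXX = 80 ksi.
Effective throat (given) t_e = 0.4375 in.
A_we = 0.4375 × 19 = 8.312 in².
F_nw = 0.6 F_EXX = 48 ksi.
φR_n = 0.75 × 48 × 8.312 = 299.2 kips.

φR_n ≈ 299 kips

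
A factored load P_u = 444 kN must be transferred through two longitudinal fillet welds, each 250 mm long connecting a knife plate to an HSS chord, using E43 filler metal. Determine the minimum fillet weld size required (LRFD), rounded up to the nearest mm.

E43XX → F_EXX = 430 MPa.
Total weld length L = 500 mm.
Required throat t_e = P_u / (φ × 0.6 F_EXX × L) = 444 / (0.75 × 0.6 × 430 × 500 × 10⁻³) = 4.589 mm.
Required leg w = t_e / 0.707 = 6.491 mm → use 7 mm.

w = 7 mm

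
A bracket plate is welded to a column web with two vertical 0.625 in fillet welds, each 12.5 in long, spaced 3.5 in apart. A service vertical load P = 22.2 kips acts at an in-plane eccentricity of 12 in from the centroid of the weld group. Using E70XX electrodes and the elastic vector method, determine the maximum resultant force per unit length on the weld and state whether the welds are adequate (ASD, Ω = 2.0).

E70XX → F_EXX = 70 ksi.
Total weld length L_w = 25 in. Treat welds as unit-width lines.
Polar moment about centroid: J = 2[d³/12 + d(b/2)²] = 2[12.5³/12 + 12.5×1.75²] = 402.1 in³.
Direct shear f_v = P/L_w = 22.2 / 25 = 0.888 kip/in (vertical).
Torsion M = P·e = 22.2 × 12 = 266.4 kip·in.
Critical point at (x, y) = (1.75, 6.25) from centroid. f_tx = M·y/J = 4.141 kip/in; f_ty = M·x/J = 1.159 kip/in.
Resultant f_max = √[f_tx² + (f_v + f_ty)²] = √[4.141² + (0.888 + 1.159)²] = 4.619 kip/in.
Capacity per unit length: r_n/Ω = (1/2.0) × 0.6 × 70 × (0.707 × 0.625) = 9.279 kip/in.
4.619 ≤ 9.279 → adequate.

f_max ≈ 4.62 kip/in; adequate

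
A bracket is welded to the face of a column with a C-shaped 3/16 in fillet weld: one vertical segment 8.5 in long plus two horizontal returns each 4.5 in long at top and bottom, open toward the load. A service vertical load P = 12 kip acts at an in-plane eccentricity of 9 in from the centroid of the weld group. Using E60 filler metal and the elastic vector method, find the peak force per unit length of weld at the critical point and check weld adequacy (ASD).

f_max ≈ 2.8 kip/in; NOT adequate

E60XX → F_EXX = 60 ksi.
Total weld length L_w = 17.5 in. Treat welds as unit-width lines.
Centroid: x̄ = 2×4.5×2.25 / 17.5 = 1.157 in from the vertical weld.
Polar moment about centroid: J = I_x + I_y = [8.5³/12 + 2×4.5×4.25²] + [8.5×1.157² + 2(4.5³/12 + 4.5×1.093²)] = 251.1 in³.
Direct shear f_v = P/L_w = 12 / 17.5 = 0.6857 kip/in (vertical).
Torsion M = P·e = 12 × 9 = 108 kip·in.
Critical point at (x, y) = (3.343, 4.25) from centroid. f_tx = M·y/J = 1.828 kip/in; f_ty = M·x/J = 1.438 kip/in.
Resultant f_max = √[f_tx² + (f_v + f_ty)²] = √[1.828² + (0.6857 + 1.438)²] = 2.802 kip/in.
Capacity per unit length: r_n/Ω = (1/2.0) × 0.6 × 60 × (0.707 × 0.1875) = 2.386 kip/in.
2.802 > 2.386 → NOT adequate.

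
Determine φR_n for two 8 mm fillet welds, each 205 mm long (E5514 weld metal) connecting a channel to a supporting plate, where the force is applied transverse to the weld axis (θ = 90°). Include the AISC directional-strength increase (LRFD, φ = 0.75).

φR_n ≈ 861 kN

E55XX → F_EXX = 550 MPa.
t_e = 0.707 × 8 = 5.656 mm; A_we = 5.656 × 410 = 2319 mm².
Directional factor: 1.0 + 0.5 sin^1.5(90°) = 1.5.
F_nw = 0.6 × 550 × 1.5 = 495 MPa.
φR_n = 0.75 × 495 × 2319 × 10⁻³ = 860.9 kN.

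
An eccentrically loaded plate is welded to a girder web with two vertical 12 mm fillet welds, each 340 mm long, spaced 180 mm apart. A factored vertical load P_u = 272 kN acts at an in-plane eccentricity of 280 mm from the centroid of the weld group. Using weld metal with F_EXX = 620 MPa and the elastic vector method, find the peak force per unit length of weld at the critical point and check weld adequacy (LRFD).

f_max ≈ 1450 N/mm; adequate

Total weld length L_w = 680 mm. Treat welds as unit-width lines.
Polar moment about centroid: J = 2[d³/12 + d(b/2)²] = 2[340³/12 + 340×90²] = 12060000 mm³.
Direct shear f_v = P/L_w = 272×10³ / 680 = 400 N/mm (vertical).
Torsion M = P·e = 272×10³ × 280 = 76160000 N·mm.
Critical point at (x, y) = (90, 170) from centroid. f_tx = M·y/J = 1074 N/mm; f_ty = M·x/J = 568.4 N/mm.
Resultant f_max = √[f_tx² + (f_v + f_ty)²] = √[1074² + (400 + 568.4)²] = 1446 N/mm.
Capacity per unit length: φr_n = 0.75 × 0.6 × 620 × (0.707 × 12) = 2367 N/mm.
1446 ≤ 2367 → adequate.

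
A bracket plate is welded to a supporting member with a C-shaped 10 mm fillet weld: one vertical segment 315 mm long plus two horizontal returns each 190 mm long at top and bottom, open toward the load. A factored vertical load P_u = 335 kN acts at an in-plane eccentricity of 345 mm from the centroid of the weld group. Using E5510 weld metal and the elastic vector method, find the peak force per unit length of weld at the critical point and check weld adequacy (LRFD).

f_max ≈ 1990 N/mm; NOT adequate

E55XX → F_EXX = 550 MPa.
Total weld length L_w = 695 mm. Treat welds as unit-width lines.
Centroid: x̄ = 2×190×95 / 695 = 51.94 mm from the vertical weld.
Polar moment about centroid: J = I_x + I_y = [315³/12 + 2×190×157.5²] + [315×51.94² + 2(190³/12 + 190×43.06²)] = 14730000 mm³.
Direct shear f_v = P/L_w = 335×10³ / 695 = 482 N/mm (vertical).
Torsion M = P·e = 335×10³ × 345 = 115580000 N·mm.
Critical point at (x, y) = (138.1, 157.5) from centroid. f_tx = M·y/J = 1236 N/mm; f_ty = M·x/J = 1083 N/mm.
Resultant f_max = √[f_tx² + (f_v + f_ty)²] = √[1236² + (482 + 1083)²] = 1994 N/mm.
Capacity per unit length: φr_n = 0.75 × 0.6 × 550 × (0.707 × 10) = 1750 N/mm.
1994 > 1750 → NOT adequate.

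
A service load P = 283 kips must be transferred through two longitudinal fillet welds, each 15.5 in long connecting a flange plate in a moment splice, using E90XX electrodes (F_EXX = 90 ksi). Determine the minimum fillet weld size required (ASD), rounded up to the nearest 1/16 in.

Total weld length L = 31 in.
Required throat t_e = P × Ω / (0.6 F_EXX × L) = 283 × 2.0 / (0.6 × 90 × 31) = 0.3381 in.
Required leg w = t_e / 0.707 = 0.4782 in → use 1/2 in.

w = 1/2 in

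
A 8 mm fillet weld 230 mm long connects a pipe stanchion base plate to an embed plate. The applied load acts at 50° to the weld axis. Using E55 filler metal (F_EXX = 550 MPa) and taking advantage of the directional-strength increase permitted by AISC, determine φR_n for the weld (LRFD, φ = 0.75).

t_e = 0.707 × 8 = 5.656 mm; A_we = 5.656 × 230 = 1301 mm².
Directional factor: 1.0 + 0.5 sin^1.5(50°) = 1.335.
F_nw = 0.6 × 550 × 1.335 = 440.6 MPa.
φR_n = 0.75 × 440.6 × 1301 × 10⁻³ = 429.9 kN.

φR_n ≈ 430 kN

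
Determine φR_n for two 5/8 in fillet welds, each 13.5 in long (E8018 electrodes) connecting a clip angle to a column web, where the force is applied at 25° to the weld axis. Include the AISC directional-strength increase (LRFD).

E80XX → F_EXX = 80 ksi.
t_e = 0.707 × 0.625 = 0.4419 in; A_we = 0.4419 × 27 = 11.93 in².
Directional factor: 1.0 + 0.5 sin^1.5(25°) = 1.137.
F_nw = 0.6 × 80 × 1.137 = 54.59 ksi.
φR_n = 0.75 × 54.59 × 11.93 = 488.5 kips.

φR_n ≈ 489 kips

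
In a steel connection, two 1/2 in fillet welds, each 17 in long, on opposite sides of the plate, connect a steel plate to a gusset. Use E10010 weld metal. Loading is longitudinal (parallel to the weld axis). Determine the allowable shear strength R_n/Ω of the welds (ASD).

R_n/Ω ≈ 361 kip

E100XX → F_EXX = 100 ksi.
Effective throat t_e = 0.707 × 0.5 = 0.3535 in.
Total length L = 34 in; A_we = 0.3535 × 34 = 12.02 in².
F_nw = 0.6 F_EXX = 0.6 × 100 = 60 ksi.
R_n = 60 × 12.02 = 721.1 kip; R_n/Ω = 721.1/2.0 = 360.6 kip.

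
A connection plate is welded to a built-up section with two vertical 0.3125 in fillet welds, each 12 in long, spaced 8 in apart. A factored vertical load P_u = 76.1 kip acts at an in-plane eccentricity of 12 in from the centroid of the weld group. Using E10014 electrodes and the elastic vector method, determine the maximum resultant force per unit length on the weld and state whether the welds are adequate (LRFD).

E100XX → F_EXX = 100 ksi.
Total weld length L_w = 24 in. Treat welds as unit-width lines.
Polar moment about centroid: J = 2[d³/12 + d(b/2)²] = 2[12³/12 + 12×4²] = 672 in³.
Direct shear f_v = P/L_w = 76.1 / 24 = 3.171 kip/in (vertical).
Torsion M = P·e = 76.1 × 12 = 913.2 kip·in.
Critical point at (x, y) = (4, 6) from centroid. f_tx = M·y/J = 8.154 kip/in; f_ty = M·x/J = 5.436 kip/in.
Resultant f_max = √[f_tx² + (f_v + f_ty)²] = √[8.154² + (3.171 + 5.436)²] = 11.86 kip/in.
Capacity per unit length: φr_n = 0.75 × 0.6 × 100 × (0.707 × 0.3125) = 9.942 kip/in.
11.86 > 9.942 → NOT adequate.

f_max ≈ 11.9 kip/in; NOT adequate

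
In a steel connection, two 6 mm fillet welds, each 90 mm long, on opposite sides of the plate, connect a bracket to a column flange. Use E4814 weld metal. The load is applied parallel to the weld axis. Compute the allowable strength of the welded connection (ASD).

E48XX → F_EXX = 480 MPa.
Effective throat t_e = 0.707 × 6 = 4.242 mm.
Total length L = 180 mm; A_we = 4.242 × 180 = 763.6 mm².
F_nw = 0.6 F_EXX = 0.6 × 480 = 288 MPa.
R_n = 288 × 763.6 × 10⁻³ = 219.9 kN; R_n/Ω = 219.9/2.0 = 110 kN.

R_n/Ω ≈ 110 kN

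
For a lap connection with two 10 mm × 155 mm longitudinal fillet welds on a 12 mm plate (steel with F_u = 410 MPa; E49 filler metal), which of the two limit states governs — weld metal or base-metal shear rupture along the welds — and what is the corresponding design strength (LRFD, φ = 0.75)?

E49XX → F_EXX = 490 MPa.
t_e = 0.707 × 10 = 7.07 mm; L = 310 mm.
Weld metal: φR_n = 0.75 × 0.6 × 490 × 7.07 × 310 × 10⁻³ = 483.3 kN.
Base metal (shear rupture): φR_n = 0.75 × 0.6 × 410 × 12 × 310 × 10⁻³ = 686.3 kN.
Governing: weld metal.

φR_n ≈ 483 kN (weld metal governs)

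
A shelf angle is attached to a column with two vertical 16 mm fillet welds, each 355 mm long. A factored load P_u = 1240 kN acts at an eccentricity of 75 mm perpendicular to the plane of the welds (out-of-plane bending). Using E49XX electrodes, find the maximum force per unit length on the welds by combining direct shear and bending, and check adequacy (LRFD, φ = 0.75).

f_max ≈ 2820 N/mm; NOT adequate

E49XX → F_EXX = 490 MPa.
L_w = 2 × 355 = 710 mm; section modulus (unit throat) S = 2 × L²/6 = 42010 mm².
Direct shear f_v = P/L_w = 1240×10³/710 = 1746 N/mm.
Moment M = P × e = 1240×10³ × 75 = 93000000 N·mm; bending f_b = M/S = 2214 N/mm.
f_max = √(f_v² + f_b²) = √(1746² + 2214²) = 2820 N/mm.
φr_n = 0.75 × 0.6 × 490 × (0.707 × 16) = 2494 N/mm → NOT adequate.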